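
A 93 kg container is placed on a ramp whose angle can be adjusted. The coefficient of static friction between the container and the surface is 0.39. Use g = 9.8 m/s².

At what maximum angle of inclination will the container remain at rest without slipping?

θ_max ≈ 21.3°

At the slip threshold, m g sin θ = μ_s · m g cos θ, so tan θ = μ_s.
θ_max = arctan(0.39) = 21.3°.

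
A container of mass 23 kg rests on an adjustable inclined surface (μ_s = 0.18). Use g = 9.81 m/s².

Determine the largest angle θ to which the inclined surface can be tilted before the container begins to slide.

At the slip threshold, m g sin θ = μ_s · m g cos θ, so tan θ = μ_s.
θ_max = arctan(0.18) = 10.2°.

θ_max ≈ 10.2°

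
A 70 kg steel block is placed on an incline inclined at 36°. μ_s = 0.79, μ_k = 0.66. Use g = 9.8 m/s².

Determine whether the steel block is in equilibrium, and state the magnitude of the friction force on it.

f ≈ 403 N

N = m g cos θ = 555 N.
Down-slope weight component: m g sin θ = 403 N.
μ_s N = 438 N.
403 ≤ 438 N, so it stays put; friction = 403 N.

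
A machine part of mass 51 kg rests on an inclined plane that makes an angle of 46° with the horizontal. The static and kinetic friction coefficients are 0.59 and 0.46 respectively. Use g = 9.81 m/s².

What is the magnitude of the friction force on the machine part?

The normal reaction is N = m g cos θ = 347.5 N.
Along the slope the weight component is m g sin θ = 359.9 N; friction must supply exactly this, acting up-slope.
Static friction can supply at most μ_s N = 205.1 N.
Since |359.9| > 205.1 N, static friction cannot hold it; the machine part slides down the incline and kinetic friction applies: f = μ_k N = 0.46 × 347.5 = 160 N.

f ≈ 160 N (up the incline)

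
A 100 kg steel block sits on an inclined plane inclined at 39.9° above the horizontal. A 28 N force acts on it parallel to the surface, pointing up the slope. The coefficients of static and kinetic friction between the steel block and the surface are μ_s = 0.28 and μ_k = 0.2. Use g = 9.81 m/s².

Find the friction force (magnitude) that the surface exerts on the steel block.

f ≈ 151 N (up the incline)

Perpendicular to the surface, N = m g cos θ = 100·9.81·cos 39.9° = 752.6 N.
For equilibrium along the incline the friction force must supply f = m g sin θ − P = 629.3 − 28 = 601.3 N (positive meaning up-slope).
Maximum static friction available: μ_s N = 0.28 × 752.6 = 210.7 N.
Since |601.3| > 210.7 N, static friction cannot hold it; the steel block slides down the incline and kinetic friction applies: f = μ_k N = 0.2 × 752.6 = 151 N.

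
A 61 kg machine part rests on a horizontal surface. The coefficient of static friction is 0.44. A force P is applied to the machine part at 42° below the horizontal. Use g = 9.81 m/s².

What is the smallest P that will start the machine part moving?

N = m g + P sin α (the push presses the machine part into the horizontal surface).
At impending slip, P cos α = μ_s N = μ_s (m g + P sin α).
Solving: P (cos α − μ_s sin α) = μ_s m g → P = 0.44×598/(cos 42° − 0.44 sin 42°) = 263/0.4487 = 587 N.

P ≈ 587 N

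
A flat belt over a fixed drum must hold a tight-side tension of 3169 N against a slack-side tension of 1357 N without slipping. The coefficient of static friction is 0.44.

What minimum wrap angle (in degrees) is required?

β_min ≈ 110°

T₂/T₁ = e^{μβ} → β = ln(T₂/T₁)/μ.
β = ln(3169/1357)/0.44 = 0.8481/0.44 = 1.928 rad.
In degrees: β = 1.928 × 180/π = 110°.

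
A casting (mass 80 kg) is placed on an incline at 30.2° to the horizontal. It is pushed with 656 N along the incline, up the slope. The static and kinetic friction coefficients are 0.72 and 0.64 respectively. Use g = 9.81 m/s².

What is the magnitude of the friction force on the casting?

f ≈ 261 N (down the incline)

Perpendicular to the surface, N = m g cos θ = 80·9.81·cos 30.2° = 678.3 N.
Parallel to the incline, ΣF = 0 gives f = m g sin θ − P = 394.8 − 656 = -261.2 N (up-slope positive).
Static friction can supply at most μ_s N = 488.4 N.
Since |-261.2| ≤ 488.4 N, static friction is sufficient; f equals the required value, not μ_s N.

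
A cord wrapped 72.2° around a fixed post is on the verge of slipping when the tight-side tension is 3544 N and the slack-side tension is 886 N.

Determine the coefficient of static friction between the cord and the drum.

μ ≈ 1.1

T₂/T₁ = e^{μβ} → μ = ln(T₂/T₁)/β.
β = 72.2° = 1.26 rad.
μ = ln(3544/886)/1.26 = ln(4)/1.26 = 1.1.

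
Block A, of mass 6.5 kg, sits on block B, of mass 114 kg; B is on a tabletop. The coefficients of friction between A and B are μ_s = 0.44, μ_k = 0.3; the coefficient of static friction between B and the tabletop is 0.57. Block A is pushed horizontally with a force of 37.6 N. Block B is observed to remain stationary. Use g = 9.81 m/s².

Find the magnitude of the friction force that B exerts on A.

Between the blocks, N₁ = m_A g = 63.77 N.
Maximum static friction on A from B: μ_s N₁ = 0.44×63.77 = 28.06 N.
Since P = 37.6 N > 28.06 N, A slides on B; the A–B friction is kinetic: f₁ = μ_k N₁ = 0.3×63.77 = 19.1 N.
B experiences an equal 19.1 N forward from A (third law). B is in equilibrium, so the floor supplies f₂ = 19.1 N of static friction (limit μ_s(m_A+m_B)g = 673.8 N, not exceeded).

f ≈ 19.1 N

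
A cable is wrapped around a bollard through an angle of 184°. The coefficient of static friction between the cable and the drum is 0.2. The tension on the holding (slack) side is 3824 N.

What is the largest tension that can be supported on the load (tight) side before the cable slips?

T_max ≈ 7270 N

At impending slip the capstan equation gives T₂/T₁ = e^{μβ} with β in radians.
β = 184° × π/180 = 3.211 rad.
e^{μβ} = e^{0.2×3.211} = 1.901.
T₂ = T₁ · e^{μβ} = 3824 × 1.901 = 7270 N.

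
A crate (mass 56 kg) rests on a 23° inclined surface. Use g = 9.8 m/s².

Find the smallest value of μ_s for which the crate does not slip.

At the slip threshold m g sin θ = μ_s m g cos θ, so μ_s,min = tan θ.
μ_s,min = tan 23° = 0.424.

μ_s,min ≈ 0.424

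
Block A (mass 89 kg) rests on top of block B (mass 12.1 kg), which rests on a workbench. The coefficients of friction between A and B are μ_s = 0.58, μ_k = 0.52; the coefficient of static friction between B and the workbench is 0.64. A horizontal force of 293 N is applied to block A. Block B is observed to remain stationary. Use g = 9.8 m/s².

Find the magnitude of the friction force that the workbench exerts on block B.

The normal force B exerts on A is simply A's weight, N₁ = 872.2 N.
Maximum static friction on A from B: μ_s N₁ = 0.58×872.2 = 505.9 N.
P = 293 N is within that limit, so A and B move together (both at rest); the A–B friction is simply f₁ = P = 293 N.
By Newton's third law B feels 293 N forward from A. With B stationary, the floor's static friction on B balances it: f₂ = 293 N (well within μ_s(m_A+m_B)g = 634.1 N).

f ≈ 293 N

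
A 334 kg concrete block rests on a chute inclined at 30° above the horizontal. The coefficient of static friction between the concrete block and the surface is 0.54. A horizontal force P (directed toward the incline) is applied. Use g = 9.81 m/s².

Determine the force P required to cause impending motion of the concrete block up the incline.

At impending motion up the slope, friction acts down-slope at its limit: f = μ_s N.
Perpendicular to the incline: N = m g cos θ + P sin θ.
Along the incline: P cos θ = m g sin θ + μ_s N = m g sin θ + μ_s (m g cos θ + P sin θ).
Solving, P (cos θ − μ_s sin θ) = m g (sin θ + μ_s cos θ), so P = 334×9.81×(sin 30° + 0.54 cos 30°)/(cos 30° − 0.54 sin 30°) = 3280×0.9677/0.596 = 5320 N.

P ≈ 5320 N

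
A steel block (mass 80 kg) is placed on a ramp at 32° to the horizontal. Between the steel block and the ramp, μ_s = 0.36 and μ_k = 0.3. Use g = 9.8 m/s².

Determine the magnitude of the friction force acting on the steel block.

Normal force: N = m g cos θ = 80 × 9.8 × cos 32° = 664.9 N.
Along the slope the weight component is m g sin θ = 415.5 N; friction must supply exactly this, acting up-slope.
Maximum static friction available: μ_s N = 0.36 × 664.9 = 239.4 N.
|415.5| exceeds 239.4 N, so the steel block slips down-slope; friction is kinetic, f = μ_k N = 0.3×664.9 = 199 N.

f ≈ 199 N (up the incline)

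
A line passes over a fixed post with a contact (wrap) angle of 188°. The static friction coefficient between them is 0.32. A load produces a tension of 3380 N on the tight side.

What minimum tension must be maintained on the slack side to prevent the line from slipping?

Capstan equation at impending slip: T_tight/T_slack = e^{μβ}.
β = 188° = 3.281 rad; e^{μβ} = e^{0.32×3.281} = 2.858.
T_slack = T_tight / e^{μβ} = 3380 / 2.858 = 1180 N.

T_min ≈ 1180 N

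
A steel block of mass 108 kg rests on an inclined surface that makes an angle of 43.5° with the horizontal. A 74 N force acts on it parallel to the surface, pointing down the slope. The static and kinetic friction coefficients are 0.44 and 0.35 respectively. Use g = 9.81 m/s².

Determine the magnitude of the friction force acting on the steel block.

f ≈ 269 N (up the incline)

The normal reaction is N = m g cos θ = 768.5 N.
For equilibrium along the incline the friction force must supply f = m g sin θ + P = 729.3 + 74 = 803.3 N (positive meaning up-slope).
The static-friction ceiling is μ_s N = 0.44 × 768.5 = 338.1 N.
|803.3| exceeds 338.1 N, so the steel block slips down-slope; friction is kinetic, f = μ_k N = 0.35×768.5 = 269 N.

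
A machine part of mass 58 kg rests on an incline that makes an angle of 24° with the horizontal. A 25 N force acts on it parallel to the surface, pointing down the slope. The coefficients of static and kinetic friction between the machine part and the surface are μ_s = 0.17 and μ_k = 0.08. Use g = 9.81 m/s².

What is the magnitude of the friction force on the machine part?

Normal force: N = m g cos θ = 58 × 9.81 × cos 24° = 519.8 N.
The friction needed for equilibrium is m g sin θ + P = 231.4 + 25 = 256.4 N, measured positive up-slope.
Static friction can supply at most μ_s N = 88.36 N.
Since |256.4| > 88.36 N, static friction cannot hold it; the machine part slides down the incline and kinetic friction applies: f = μ_k N = 0.08 × 519.8 = 41.6 N.

f ≈ 41.6 N (up the incline)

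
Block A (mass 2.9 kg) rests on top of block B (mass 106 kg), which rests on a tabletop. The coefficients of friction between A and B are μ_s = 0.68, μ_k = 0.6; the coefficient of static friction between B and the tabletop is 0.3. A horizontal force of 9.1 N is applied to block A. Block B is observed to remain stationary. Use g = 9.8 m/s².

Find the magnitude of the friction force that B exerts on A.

Between the blocks, N₁ = m_A g = 28.42 N.
So the A–B interface can sustain at most μ_s N₁ = 19.33 N of static friction.
P = 9.1 N is within that limit, so A and B move together (both at rest); the A–B friction is simply f₁ = P = 9.1 N.
B experiences an equal 9.1 N forward from A (third law). B is in equilibrium, so the floor supplies f₂ = 9.1 N of static friction (limit μ_s(m_A+m_B)g = 320.2 N, not exceeded).

f ≈ 9.1 N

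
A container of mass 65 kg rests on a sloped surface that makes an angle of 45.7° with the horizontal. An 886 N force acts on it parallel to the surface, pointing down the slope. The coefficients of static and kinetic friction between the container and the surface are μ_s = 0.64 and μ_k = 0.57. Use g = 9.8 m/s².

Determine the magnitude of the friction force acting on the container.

Perpendicular to the surface, N = m g cos θ = 65·9.8·cos 45.7° = 444.9 N.
For equilibrium along the incline the friction force must supply f = m g sin θ + P = 455.9 + 886 = 1342 N (positive meaning up-slope).
Maximum static friction available: μ_s N = 0.64 × 444.9 = 284.7 N.
|1342| exceeds 284.7 N, so the container slips down-slope; friction is kinetic, f = μ_k N = 0.57×444.9 = 254 N.

f ≈ 254 N (up the incline)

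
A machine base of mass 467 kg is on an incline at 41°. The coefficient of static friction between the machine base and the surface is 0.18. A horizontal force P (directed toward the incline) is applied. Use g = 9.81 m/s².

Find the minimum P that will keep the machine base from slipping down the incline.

P_min ≈ 2730 N

The machine base tends to slide down (tan θ > μ_s), so at the point of impending slip friction acts up-slope at its limit: f = μ_s N.
Perpendicular to the incline: N = m g cos θ + P sin θ.
Along the incline: P cos θ + μ_s N = m g sin θ, i.e. P cos θ + μ_s (m g cos θ + P sin θ) = m g sin θ.
Solving, P (cos θ + μ_s sin θ) = m g (sin θ − μ_s cos θ), so P = 4580×0.5202/0.8728 = 2730 N.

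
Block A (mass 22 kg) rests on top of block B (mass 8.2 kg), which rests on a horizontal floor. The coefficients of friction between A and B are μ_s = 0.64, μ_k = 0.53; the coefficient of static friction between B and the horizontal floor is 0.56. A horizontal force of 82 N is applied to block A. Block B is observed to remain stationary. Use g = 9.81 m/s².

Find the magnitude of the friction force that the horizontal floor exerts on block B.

Normal force at the A–B interface: N₁ = m_A g = 215.8 N.
So the A–B interface can sustain at most μ_s N₁ = 138.1 N of static friction.
Since P = 82 N ≤ 138.1 N, A does not slip on B; friction on A equals P = 82 N.
By Newton's third law B feels 82 N forward from A. With B stationary, the floor's static friction on B balances it: f₂ = 82 N (well within μ_s(m_A+m_B)g = 165.9 N).

f ≈ 82 N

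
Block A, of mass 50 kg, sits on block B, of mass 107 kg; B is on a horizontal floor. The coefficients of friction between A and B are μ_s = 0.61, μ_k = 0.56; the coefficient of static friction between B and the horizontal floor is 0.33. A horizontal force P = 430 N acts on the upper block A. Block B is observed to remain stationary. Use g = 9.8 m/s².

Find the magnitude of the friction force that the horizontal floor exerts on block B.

Between the blocks, N₁ = m_A g = 490 N.
So the A–B interface can sustain at most μ_s N₁ = 298.9 N of static friction.
Since P = 430 N > 298.9 N, A slides on B; the A–B friction is kinetic: f₁ = μ_k N₁ = 0.56×490 = 274 N.
B experiences an equal 274 N forward from A (third law). B is in equilibrium, so the floor supplies f₂ = 274 N of static friction (limit μ_s(m_A+m_B)g = 507.7 N, not exceeded).

f ≈ 274 N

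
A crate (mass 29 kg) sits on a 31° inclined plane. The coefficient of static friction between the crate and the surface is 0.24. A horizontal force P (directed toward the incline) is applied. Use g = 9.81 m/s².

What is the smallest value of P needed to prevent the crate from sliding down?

The crate tends to slide down (tan θ > μ_s), so at the point of impending slip friction acts up-slope at its limit: f = μ_s N.
Perpendicular to the incline: N = m g cos θ + P sin θ.
Along the incline: P cos θ + μ_s N = m g sin θ, i.e. P cos θ + μ_s (m g cos θ + P sin θ) = m g sin θ.
Solving, P (cos θ + μ_s sin θ) = m g (sin θ − μ_s cos θ), so P = 284×0.3093/0.9808 = 89.7 N.

P_min ≈ 89.7 N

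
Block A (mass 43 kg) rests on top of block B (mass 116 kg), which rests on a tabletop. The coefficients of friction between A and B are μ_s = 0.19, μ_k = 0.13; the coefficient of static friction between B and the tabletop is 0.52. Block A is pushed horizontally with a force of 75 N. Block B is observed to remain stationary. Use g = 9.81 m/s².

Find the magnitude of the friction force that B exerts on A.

Normal force at the A–B interface: N₁ = m_A g = 421.8 N.
Maximum static friction on A from B: μ_s N₁ = 0.19×421.8 = 80.15 N.
P = 75 N is within that limit, so A and B move together (both at rest); the A–B friction is simply f₁ = P = 75 N.
B experiences an equal 75 N forward from A (third law). B is in equilibrium, so the floor supplies f₂ = 75 N of static friction (limit μ_s(m_A+m_B)g = 811.1 N, not exceeded).

f ≈ 75 N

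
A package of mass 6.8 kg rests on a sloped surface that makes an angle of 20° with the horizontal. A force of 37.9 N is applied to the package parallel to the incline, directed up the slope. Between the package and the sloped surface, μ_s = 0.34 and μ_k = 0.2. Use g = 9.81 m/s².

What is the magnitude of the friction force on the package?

f ≈ 15.1 N (down the incline)

Normal force: N = m g cos θ = 6.8 × 9.81 × cos 20° = 62.69 N.
The friction needed for equilibrium is m g sin θ − P = 22.82 − 37.9 = -15.08 N, measured positive up-slope.
The static-friction ceiling is μ_s N = 0.34 × 62.69 = 21.31 N.
Since |-15.08| ≤ 21.31 N, the package remains in static equilibrium and friction takes exactly the required value.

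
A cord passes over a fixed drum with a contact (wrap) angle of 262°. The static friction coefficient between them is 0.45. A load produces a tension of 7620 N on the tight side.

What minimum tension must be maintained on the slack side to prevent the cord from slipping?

Capstan equation at impending slip: T_tight/T_slack = e^{μβ}.
β = 262° = 4.573 rad; e^{μβ} = e^{0.45×4.573} = 7.828.
T_slack = T_tight / e^{μβ} = 7620 / 7.828 = 973 N.

T_min ≈ 973 N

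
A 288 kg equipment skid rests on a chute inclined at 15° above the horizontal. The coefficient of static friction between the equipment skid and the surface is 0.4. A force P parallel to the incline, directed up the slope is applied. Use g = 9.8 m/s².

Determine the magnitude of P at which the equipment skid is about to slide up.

P ≈ 1820 N

At impending motion up the slope, friction acts down-slope at its limit: f = μ_s N.
P is parallel to the surface, so N = m g cos θ = 2730 N.
Along the incline: P = m g sin θ + μ_s N = 730 + 0.4×2730 = 1820 N.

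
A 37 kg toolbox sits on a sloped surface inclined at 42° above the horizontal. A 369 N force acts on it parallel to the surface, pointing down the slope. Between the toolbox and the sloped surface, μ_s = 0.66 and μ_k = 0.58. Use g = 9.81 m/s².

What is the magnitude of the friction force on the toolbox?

Perpendicular to the surface, N = m g cos θ = 37·9.81·cos 42° = 269.7 N.
Parallel to the incline, ΣF = 0 gives f = m g sin θ + P = 242.9 + 369 = 611.9 N (up-slope positive).
Maximum static friction available: μ_s N = 0.66 × 269.7 = 178 N.
Since |611.9| > 178 N, static friction cannot hold it; the toolbox slides down the incline and kinetic friction applies: f = μ_k N = 0.58 × 269.7 = 156 N.

f ≈ 156 N (up the incline)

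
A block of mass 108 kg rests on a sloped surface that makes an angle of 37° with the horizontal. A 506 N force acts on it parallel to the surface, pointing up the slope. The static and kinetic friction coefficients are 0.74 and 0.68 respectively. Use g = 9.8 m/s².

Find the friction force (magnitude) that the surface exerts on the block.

Normal force: N = m g cos θ = 108 × 9.8 × cos 37° = 845.3 N.
The friction needed for equilibrium is m g sin θ − P = 637 − 506 = 131 N, measured positive up-slope.
Maximum static friction available: μ_s N = 0.74 × 845.3 = 625.5 N.
Since |131| ≤ 625.5 N, the block remains in static equilibrium and friction takes exactly the required value.

f ≈ 131 N (up the incline)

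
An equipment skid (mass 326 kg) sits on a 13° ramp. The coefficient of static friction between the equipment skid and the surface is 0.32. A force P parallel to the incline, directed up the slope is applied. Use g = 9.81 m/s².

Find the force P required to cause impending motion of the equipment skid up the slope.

At impending motion up the slope, friction acts down-slope at its limit: f = μ_s N.
P is parallel to the surface, so N = m g cos θ = 3120 N.
Along the incline: P = m g sin θ + μ_s N = 719 + 0.32×3120 = 1720 N.

P ≈ 1720 N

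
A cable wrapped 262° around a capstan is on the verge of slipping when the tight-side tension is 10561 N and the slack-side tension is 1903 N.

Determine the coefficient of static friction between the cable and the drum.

μ ≈ 0.375

T₂/T₁ = e^{μβ} → μ = ln(T₂/T₁)/β.
β = 262° = 4.573 rad.
μ = ln(10561/1903)/4.573 = ln(5.55)/4.573 = 0.375.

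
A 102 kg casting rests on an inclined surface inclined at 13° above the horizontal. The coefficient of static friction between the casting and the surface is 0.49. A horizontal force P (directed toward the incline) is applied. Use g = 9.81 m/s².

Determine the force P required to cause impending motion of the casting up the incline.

At impending motion up the slope, friction acts down-slope at its limit: f = μ_s N.
Perpendicular to the incline: N = m g cos θ + P sin θ.
Along the incline: P cos θ = m g sin θ + μ_s N = m g sin θ + μ_s (m g cos θ + P sin θ).
Solving, P (cos θ − μ_s sin θ) = m g (sin θ + μ_s cos θ), so P = 102×9.81×(sin 13° + 0.49 cos 13°)/(cos 13° − 0.49 sin 13°) = 1000×0.7024/0.8641 = 813 N.

P ≈ 813 N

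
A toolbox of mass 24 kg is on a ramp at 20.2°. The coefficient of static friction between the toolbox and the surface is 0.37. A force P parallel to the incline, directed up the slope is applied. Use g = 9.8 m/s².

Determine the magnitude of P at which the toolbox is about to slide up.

At impending motion up the slope, friction acts down-slope at its limit: f = μ_s N.
P is parallel to the surface, so N = m g cos θ = 221 N.
Along the incline: P = m g sin θ + μ_s N = 81.2 + 0.37×221 = 163 N.

P ≈ 163 N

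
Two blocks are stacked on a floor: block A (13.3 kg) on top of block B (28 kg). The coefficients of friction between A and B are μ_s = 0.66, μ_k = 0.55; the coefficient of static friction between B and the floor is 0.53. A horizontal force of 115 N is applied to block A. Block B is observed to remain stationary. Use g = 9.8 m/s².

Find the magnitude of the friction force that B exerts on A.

f ≈ 71.7 N

Normal force at the A–B interface: N₁ = m_A g = 130.3 N.
So the A–B interface can sustain at most μ_s N₁ = 86.02 N of static friction.
P = 115 N exceeds that limit, so A slips over B and the interface friction becomes kinetic: f₁ = μ_k N₁ = 0.55×130.3 = 71.7 N.
By Newton's third law B feels 71.7 N forward from A. With B stationary, the floor's static friction on B balances it: f₂ = 71.7 N (well within μ_s(m_A+m_B)g = 214.5 N).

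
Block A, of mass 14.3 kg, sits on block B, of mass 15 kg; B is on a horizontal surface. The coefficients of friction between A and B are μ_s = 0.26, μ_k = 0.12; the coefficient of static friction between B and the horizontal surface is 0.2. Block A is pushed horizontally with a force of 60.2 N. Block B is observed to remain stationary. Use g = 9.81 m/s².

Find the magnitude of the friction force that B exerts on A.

f ≈ 16.8 N

Normal force at the A–B interface: N₁ = m_A g = 140.3 N.
Maximum static friction on A from B: μ_s N₁ = 0.26×140.3 = 36.47 N.
Since P = 60.2 N > 36.47 N, A slides on B; the A–B friction is kinetic: f₁ = μ_k N₁ = 0.12×140.3 = 16.8 N.
B experiences an equal 16.8 N forward from A (third law). B is in equilibrium, so the floor supplies f₂ = 16.8 N of static friction (limit μ_s(m_A+m_B)g = 57.49 N, not exceeded).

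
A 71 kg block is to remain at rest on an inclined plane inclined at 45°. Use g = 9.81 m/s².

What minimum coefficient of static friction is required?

At the slip threshold m g sin θ = μ_s m g cos θ, so μ_s,min = tan θ.
μ_s,min = tan 45° = 1.

μ_s,min ≈ 1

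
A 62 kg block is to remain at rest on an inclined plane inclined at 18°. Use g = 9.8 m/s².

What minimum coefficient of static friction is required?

μ_s,min ≈ 0.325

At the slip threshold m g sin θ = μ_s m g cos θ, so μ_s,min = tan θ.
μ_s,min = tan 18° = 0.325.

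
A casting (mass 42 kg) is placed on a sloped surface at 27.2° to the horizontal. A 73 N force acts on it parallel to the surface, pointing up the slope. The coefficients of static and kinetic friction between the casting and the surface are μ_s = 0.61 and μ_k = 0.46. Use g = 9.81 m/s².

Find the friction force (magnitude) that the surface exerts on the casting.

The normal reaction is N = m g cos θ = 366.5 N.
Parallel to the incline, ΣF = 0 gives f = m g sin θ − P = 188.3 − 73 = 115.3 N (up-slope positive).
Static friction can supply at most μ_s N = 223.5 N.
Since |115.3| ≤ 223.5 N, no slip — friction simply equals what equilibrium demands.

f ≈ 115 N (up the incline)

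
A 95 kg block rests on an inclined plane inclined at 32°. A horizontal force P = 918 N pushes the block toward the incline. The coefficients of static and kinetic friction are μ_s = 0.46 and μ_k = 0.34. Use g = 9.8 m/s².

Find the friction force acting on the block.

f ≈ 285 N (down the incline)

The horizontal push has a component P sin θ into the surface, so N = m g cos θ + P sin θ = 789.5 + 486.5 = 1276 N.
Along the incline, the net driving force (taking up-slope positive) is P cos θ − m g sin θ = 778.5 − 493.4 = 285.2 N, so equilibrium requires friction f = -285.2 N (down-slope).
The limit of static friction is μ_s N = 587 N.
|f_req| = 285.2 ≤ 587 N → the block is in equilibrium; friction equals the required value.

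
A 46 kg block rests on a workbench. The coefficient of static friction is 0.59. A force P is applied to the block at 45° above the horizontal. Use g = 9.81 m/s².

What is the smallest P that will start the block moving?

P ≈ 237 N

N = m g − P sin α (the pull lifts the block).
At impending slip, P cos α = μ_s N = μ_s (m g − P sin α).
Solving: P (cos α + μ_s sin α) = μ_s m g → P = 0.59×451/(cos 45° + 0.59 sin 45°) = 266/1.124 = 237 N.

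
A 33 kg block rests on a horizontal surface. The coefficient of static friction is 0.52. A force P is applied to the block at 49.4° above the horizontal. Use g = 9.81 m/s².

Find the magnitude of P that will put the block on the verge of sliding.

P ≈ 161 N

N = m g − P sin α (the pull lifts the block).
At impending slip, P cos α = μ_s N = μ_s (m g − P sin α).
Solving: P (cos α + μ_s sin α) = μ_s m g → P = 0.52×324/(cos 49.4° + 0.52 sin 49.4°) = 168/1.046 = 161 N.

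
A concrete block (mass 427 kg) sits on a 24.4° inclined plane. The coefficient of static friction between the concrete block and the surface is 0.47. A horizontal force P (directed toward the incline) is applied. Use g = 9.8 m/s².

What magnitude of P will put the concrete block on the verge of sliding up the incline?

P ≈ 4910 N

At impending motion up the slope, friction acts down-slope at its limit: f = μ_s N.
Perpendicular to the incline: N = m g cos θ + P sin θ.
Along the incline: P cos θ = m g sin θ + μ_s N = m g sin θ + μ_s (m g cos θ + P sin θ).
Solving, P (cos θ − μ_s sin θ) = m g (sin θ + μ_s cos θ), so P = 427×9.8×(sin 24.4° + 0.47 cos 24.4°)/(cos 24.4° − 0.47 sin 24.4°) = 4180×0.8411/0.7165 = 4910 N.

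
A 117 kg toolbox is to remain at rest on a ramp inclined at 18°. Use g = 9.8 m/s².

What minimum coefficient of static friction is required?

At the slip threshold m g sin θ = μ_s m g cos θ, so μ_s,min = tan θ.
μ_s,min = tan 18° = 0.325.

μ_s,min ≈ 0.325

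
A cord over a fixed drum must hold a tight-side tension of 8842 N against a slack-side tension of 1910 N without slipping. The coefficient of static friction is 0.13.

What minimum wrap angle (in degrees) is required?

β_min ≈ 675°

T₂/T₁ = e^{μβ} → β = ln(T₂/T₁)/μ.
β = ln(8842/1910)/0.13 = 1.532/0.13 = 11.79 rad.
In degrees: β = 11.79 × 180/π = 675°.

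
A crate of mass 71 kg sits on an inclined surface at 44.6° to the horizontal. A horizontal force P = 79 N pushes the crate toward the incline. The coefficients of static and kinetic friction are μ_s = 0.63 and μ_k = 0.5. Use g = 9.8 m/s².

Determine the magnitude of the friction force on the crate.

The horizontal push has a component P sin θ into the surface, so N = m g cos θ + P sin θ = 495.4 + 55.47 = 550.9 N.
Parallel to the incline: P cos θ − m g sin θ = 56.25 − 488.6 = -432.3 N; the friction needed to balance this is 432.3 N acting up the slope.
Maximum static friction: μ_s N = 0.63 × 550.9 = 347.1 N.
|f_req| = 432.3 > 347.1 N → the crate slides down the incline; f = μ_k N = 0.5 × 550.9 = 275 N.

f ≈ 275 N (up the incline)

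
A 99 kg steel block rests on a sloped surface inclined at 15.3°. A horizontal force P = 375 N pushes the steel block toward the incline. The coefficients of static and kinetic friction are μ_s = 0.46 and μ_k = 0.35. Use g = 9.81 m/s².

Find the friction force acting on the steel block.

f ≈ 105 N (down the incline)

Normal direction: N = m g cos θ + P sin θ = 1036 N.
Along the incline, the net driving force (taking up-slope positive) is P cos θ − m g sin θ = 361.7 − 256.3 = 105.4 N, so equilibrium requires friction f = -105.4 N (down-slope).
The limit of static friction is μ_s N = 476.4 N.
|f_req| = 105.4 ≤ 476.4 N → the steel block is in equilibrium; friction equals the required value.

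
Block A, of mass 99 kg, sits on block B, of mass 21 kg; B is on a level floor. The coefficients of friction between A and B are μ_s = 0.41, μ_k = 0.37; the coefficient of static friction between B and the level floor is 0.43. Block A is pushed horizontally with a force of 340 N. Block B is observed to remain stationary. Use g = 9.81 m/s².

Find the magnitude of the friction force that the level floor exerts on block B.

f ≈ 340 N

Normal force at the A–B interface: N₁ = m_A g = 971.2 N.
Maximum static friction on A from B: μ_s N₁ = 0.41×971.2 = 398.2 N.
Since P = 340 N ≤ 398.2 N, A does not slip on B; friction on A equals P = 340 N.
B experiences an equal 340 N forward from A (third law). B is in equilibrium, so the floor supplies f₂ = 340 N of static friction (limit μ_s(m_A+m_B)g = 506.2 N, not exceeded).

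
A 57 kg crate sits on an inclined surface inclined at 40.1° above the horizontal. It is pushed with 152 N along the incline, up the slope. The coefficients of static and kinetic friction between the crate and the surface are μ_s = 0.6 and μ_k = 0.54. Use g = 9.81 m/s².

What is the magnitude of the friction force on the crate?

Perpendicular to the surface, N = m g cos θ = 57·9.81·cos 40.1° = 427.7 N.
Parallel to the incline, ΣF = 0 gives f = m g sin θ − P = 360.2 − 152 = 208.2 N (up-slope positive).
Maximum static friction available: μ_s N = 0.6 × 427.7 = 256.6 N.
Since |208.2| ≤ 256.6 N, no slip — friction simply equals what equilibrium demands.

f ≈ 208 N (up the incline)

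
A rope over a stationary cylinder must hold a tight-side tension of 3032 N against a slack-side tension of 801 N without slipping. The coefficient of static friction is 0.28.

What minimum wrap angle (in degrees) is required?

T₂/T₁ = e^{μβ} → β = ln(T₂/T₁)/μ.
β = ln(3032/801)/0.28 = 1.331/0.28 = 4.754 rad.
In degrees: β = 4.754 × 180/π = 272°.

β_min ≈ 272°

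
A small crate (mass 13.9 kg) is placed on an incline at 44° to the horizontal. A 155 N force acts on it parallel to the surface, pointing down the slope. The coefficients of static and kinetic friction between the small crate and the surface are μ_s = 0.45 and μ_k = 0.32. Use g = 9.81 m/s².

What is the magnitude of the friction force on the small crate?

The normal reaction is N = m g cos θ = 98.09 N.
The friction needed for equilibrium is m g sin θ + P = 94.72 + 155 = 249.7 N, measured positive up-slope.
Maximum static friction available: μ_s N = 0.45 × 98.09 = 44.14 N.
Since |249.7| > 44.14 N, static friction cannot hold it; the small crate slides down the incline and kinetic friction applies: f = μ_k N = 0.32 × 98.09 = 31.4 N.

f ≈ 31.4 N (up the incline)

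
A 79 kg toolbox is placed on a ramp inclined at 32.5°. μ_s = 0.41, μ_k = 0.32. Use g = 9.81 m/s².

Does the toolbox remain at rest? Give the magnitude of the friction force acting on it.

N = m g cos θ = 654 N.
Down-slope weight component: m g sin θ = 416 N.
μ_s N = 268 N.
416 > 268 N, so it slides; kinetic friction f = μ_k N = 0.32×654 = 209 N.

f ≈ 209 N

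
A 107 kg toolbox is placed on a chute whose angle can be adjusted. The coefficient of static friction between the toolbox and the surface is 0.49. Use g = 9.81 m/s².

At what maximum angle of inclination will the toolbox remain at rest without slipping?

θ_max ≈ 26.1°

At the slip threshold, m g sin θ = μ_s · m g cos θ, so tan θ = μ_s.
θ_max = arctan(0.49) = 26.1°.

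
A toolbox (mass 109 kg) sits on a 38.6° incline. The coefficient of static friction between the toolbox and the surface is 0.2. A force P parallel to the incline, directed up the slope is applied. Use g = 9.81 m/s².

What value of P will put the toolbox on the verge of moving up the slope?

At impending motion up the slope, friction acts down-slope at its limit: f = μ_s N.
P is parallel to the surface, so N = m g cos θ = 836 N.
Along the incline: P = m g sin θ + μ_s N = 667 + 0.2×836 = 834 N.

P ≈ 834 N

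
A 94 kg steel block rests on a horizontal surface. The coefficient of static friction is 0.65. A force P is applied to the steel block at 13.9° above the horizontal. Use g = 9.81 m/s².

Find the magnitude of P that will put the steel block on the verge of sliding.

P ≈ 532 N

N = m g − P sin α (the pull lifts the steel block).
At impending slip, P cos α = μ_s N = μ_s (m g − P sin α).
Solving: P (cos α + μ_s sin α) = μ_s m g → P = 0.65×922/(cos 13.9° + 0.65 sin 13.9°) = 599/1.127 = 532 N.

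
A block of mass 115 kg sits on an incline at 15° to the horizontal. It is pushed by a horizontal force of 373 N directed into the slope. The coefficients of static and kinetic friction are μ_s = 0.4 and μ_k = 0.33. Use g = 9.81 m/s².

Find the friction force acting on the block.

Normal direction: N = m g cos θ + P sin θ = 1186 N.
Parallel to the incline: P cos θ − m g sin θ = 360.3 − 292 = 68.3 N; the friction needed to balance this is 68.3 N acting down the slope.
Maximum static friction: μ_s N = 0.4 × 1186 = 474.5 N.
Since 68.3 N is within the 474.5 N limit, the block stays put and friction is exactly 68.3 N.

f ≈ 68.3 N (down the incline)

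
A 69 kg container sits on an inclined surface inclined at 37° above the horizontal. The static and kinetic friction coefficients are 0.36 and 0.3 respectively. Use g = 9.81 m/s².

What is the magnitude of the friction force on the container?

f ≈ 162 N (up the incline)

Normal force: N = m g cos θ = 69 × 9.81 × cos 37° = 540.6 N.
For equilibrium along the incline, friction must balance the weight component: f = m g sin θ = 407.4 N up the slope.
Maximum static friction available: μ_s N = 0.36 × 540.6 = 194.6 N.
Since |407.4| > 194.6 N, static friction cannot hold it; the container slides down the incline and kinetic friction applies: f = μ_k N = 0.3 × 540.6 = 162 N.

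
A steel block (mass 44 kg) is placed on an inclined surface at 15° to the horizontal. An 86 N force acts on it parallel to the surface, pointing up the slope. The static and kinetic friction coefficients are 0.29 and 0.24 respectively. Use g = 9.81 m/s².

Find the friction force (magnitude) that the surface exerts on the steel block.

Perpendicular to the surface, N = m g cos θ = 44·9.81·cos 15° = 416.9 N.
Parallel to the incline, ΣF = 0 gives f = m g sin θ − P = 111.7 − 86 = 25.72 N (up-slope positive).
The static-friction ceiling is μ_s N = 0.29 × 416.9 = 120.9 N.
Since |25.72| ≤ 120.9 N, no slip — friction simply equals what equilibrium demands.

f ≈ 25.7 N (up the incline)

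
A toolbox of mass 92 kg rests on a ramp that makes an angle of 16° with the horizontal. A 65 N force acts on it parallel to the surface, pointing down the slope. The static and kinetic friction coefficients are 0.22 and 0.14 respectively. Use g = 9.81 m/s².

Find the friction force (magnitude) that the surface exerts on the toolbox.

Normal force: N = m g cos θ = 92 × 9.81 × cos 16° = 867.6 N.
Parallel to the incline, ΣF = 0 gives f = m g sin θ + P = 248.8 + 65 = 313.8 N (up-slope positive).
Static friction can supply at most μ_s N = 190.9 N.
Since |313.8| > 190.9 N, static friction cannot hold it; the toolbox slides down the incline and kinetic friction applies: f = μ_k N = 0.14 × 867.6 = 121 N.

f ≈ 121 N (up the incline)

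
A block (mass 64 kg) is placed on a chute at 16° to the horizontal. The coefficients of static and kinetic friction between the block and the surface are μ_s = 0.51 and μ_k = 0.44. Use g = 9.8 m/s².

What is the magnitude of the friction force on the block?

f ≈ 173 N (up the incline)

The normal reaction is N = m g cos θ = 602.9 N.
Along the slope the weight component is m g sin θ = 172.9 N; friction must supply exactly this, acting up-slope.
Maximum static friction available: μ_s N = 0.51 × 602.9 = 307.5 N.
Since |172.9| ≤ 307.5 N, static friction is sufficient; f equals the required value, not μ_s N.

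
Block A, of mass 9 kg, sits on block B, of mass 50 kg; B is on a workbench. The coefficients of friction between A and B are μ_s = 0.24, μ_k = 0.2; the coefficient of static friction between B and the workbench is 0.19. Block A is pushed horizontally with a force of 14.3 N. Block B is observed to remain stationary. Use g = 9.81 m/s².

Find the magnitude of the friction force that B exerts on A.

Between the blocks, N₁ = m_A g = 88.29 N.
So the A–B interface can sustain at most μ_s N₁ = 21.19 N of static friction.
Since P = 14.3 N ≤ 21.19 N, A does not slip on B; friction on A equals P = 14.3 N.
By Newton's third law B feels 14.3 N forward from A. With B stationary, the floor's static friction on B balances it: f₂ = 14.3 N (well within μ_s(m_A+m_B)g = 110 N).

f ≈ 14.3 N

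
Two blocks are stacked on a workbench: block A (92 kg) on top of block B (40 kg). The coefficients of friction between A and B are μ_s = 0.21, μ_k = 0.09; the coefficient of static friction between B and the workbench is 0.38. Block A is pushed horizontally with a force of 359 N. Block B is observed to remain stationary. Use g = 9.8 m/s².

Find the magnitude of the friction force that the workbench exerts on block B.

Normal force at the A–B interface: N₁ = m_A g = 901.6 N.
So the A–B interface can sustain at most μ_s N₁ = 189.3 N of static friction.
P = 359 N exceeds that limit, so A slips over B and the interface friction becomes kinetic: f₁ = μ_k N₁ = 0.09×901.6 = 81.1 N.
By Newton's third law B feels 81.1 N forward from A. With B stationary, the floor's static friction on B balances it: f₂ = 81.1 N (well within μ_s(m_A+m_B)g = 491.6 N).

f ≈ 81.1 N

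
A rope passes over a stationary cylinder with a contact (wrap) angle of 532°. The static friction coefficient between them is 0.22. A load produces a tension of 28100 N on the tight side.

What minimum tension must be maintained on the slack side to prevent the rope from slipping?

T_min ≈ 3640 N

Capstan equation at impending slip: T_tight/T_slack = e^{μβ}.
β = 532° = 9.285 rad; e^{μβ} = e^{0.22×9.285} = 7.712.
T_slack = T_tight / e^{μβ} = 28100 / 7.712 = 3640 N.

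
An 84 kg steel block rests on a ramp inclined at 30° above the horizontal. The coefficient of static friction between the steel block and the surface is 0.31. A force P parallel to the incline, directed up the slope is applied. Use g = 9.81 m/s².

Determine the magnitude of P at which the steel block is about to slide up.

At impending motion up the slope, friction acts down-slope at its limit: f = μ_s N.
P is parallel to the surface, so N = m g cos θ = 714 N.
Along the incline: P = m g sin θ + μ_s N = 412 + 0.31×714 = 633 N.

P ≈ 633 N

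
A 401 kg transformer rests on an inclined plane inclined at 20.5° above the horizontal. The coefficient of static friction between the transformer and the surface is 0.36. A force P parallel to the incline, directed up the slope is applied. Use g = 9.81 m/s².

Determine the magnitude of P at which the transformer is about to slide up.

P ≈ 2700 N

At impending motion up the slope, friction acts down-slope at its limit: f = μ_s N.
P is parallel to the surface, so N = m g cos θ = 3680 N.
Along the incline: P = m g sin θ + μ_s N = 1380 + 0.36×3680 = 2700 N.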